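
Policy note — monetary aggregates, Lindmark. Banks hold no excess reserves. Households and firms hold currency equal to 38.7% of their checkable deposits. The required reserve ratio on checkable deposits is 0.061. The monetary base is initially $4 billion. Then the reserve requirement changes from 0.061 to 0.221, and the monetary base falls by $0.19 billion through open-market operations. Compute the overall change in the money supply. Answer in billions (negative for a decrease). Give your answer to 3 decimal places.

-3.692 billion

Before: m₁ = (1 + 0.387) / (0.061 + 0.387) ≈ 3.09598, MB₁ = 4, so M₁ = 3.09598 × 4 ≈ 12.3839 billion.
After: m₂ = (1 + 0.387) / (0.221 + 0.387) = 2.28125, MB₂ = 4 − 0.19 = 3.81, so M₂ = 2.28125 × 3.81 ≈ 8.6916 billion.
ΔM = M₂ − M₁ = 8.6916 − 12.3839 = -3.6923 billion.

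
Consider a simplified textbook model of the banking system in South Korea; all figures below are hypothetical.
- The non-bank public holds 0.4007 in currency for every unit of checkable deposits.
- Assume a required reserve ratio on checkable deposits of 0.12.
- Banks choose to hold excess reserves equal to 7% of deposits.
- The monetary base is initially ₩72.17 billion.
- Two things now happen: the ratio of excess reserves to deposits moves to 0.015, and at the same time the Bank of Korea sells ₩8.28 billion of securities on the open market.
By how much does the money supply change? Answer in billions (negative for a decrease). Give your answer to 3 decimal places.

Before: m₁ = (1 + 0.4007) / (0.12 + 0.07 + 0.4007) ≈ 2.371254, MB₁ = 72.17, so M₁ = 2.371254 × 72.17 ≈ 171.1334 billion.
After: m₂ = (1 + 0.4007) / (0.12 + 0.015 + 0.4007) ≈ 2.614710, MB₂ = 72.17 − 8.28 = 63.89, so M₂ = 2.614710 × 63.89 ≈ 167.0538 billion.
ΔM = M₂ − M₁ = 167.0538 − 171.1334 = -4.0796 billion.

-4.080 billion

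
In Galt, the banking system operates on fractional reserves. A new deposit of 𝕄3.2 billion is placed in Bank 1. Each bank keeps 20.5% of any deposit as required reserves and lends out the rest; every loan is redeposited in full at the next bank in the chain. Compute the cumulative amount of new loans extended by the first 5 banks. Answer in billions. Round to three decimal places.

Bank i lends (1 − rr)^i of the original deposit: Bank 1 lends 3.2·0.7950 = 2.5440, Bank 2 lends 3.2·0.7950² ≈ 2.0225, and so on.
Summing a geometric series: total = 3.2·[0.7950·(1 − 0.7950^5) / (1 − 0.7950)] ≈ 8.4688 billion.

𝕄8.469 billion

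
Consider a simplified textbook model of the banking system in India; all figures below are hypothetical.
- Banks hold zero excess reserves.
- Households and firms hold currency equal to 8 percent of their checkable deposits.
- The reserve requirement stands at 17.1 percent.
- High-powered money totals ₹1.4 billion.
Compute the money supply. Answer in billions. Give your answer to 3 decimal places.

The money multiplier is m = (1 + c) / (rr + c) = (1 + 0.08) / (0.171 + 0.08) ≈ 4.30279.
So M = m × MB = 4.30279 × 1.4 ≈ 6.0239 billion.

₹6.024 billion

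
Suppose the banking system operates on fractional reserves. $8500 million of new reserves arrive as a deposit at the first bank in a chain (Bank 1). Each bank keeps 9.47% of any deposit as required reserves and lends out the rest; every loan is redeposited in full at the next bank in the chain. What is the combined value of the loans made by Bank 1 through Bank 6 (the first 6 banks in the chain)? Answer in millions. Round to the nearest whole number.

$36525 million

Bank i lends (1 − rr)^i of the original deposit: Bank 1 lends 8500·0.9053 = 7695.0500, Bank 2 lends 8500·0.9053² ≈ 6966.3288, and so on.
Summing a geometric series: total = 8500·[0.9053·(1 − 0.9053^6) / (1 − 0.9053)] ≈ 36525.3056 million.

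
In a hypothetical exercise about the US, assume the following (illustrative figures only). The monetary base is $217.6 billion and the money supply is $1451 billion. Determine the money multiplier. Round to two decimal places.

6.67

The money multiplier is m = M / MB = 1451 / 217.6 ≈ 6.66820.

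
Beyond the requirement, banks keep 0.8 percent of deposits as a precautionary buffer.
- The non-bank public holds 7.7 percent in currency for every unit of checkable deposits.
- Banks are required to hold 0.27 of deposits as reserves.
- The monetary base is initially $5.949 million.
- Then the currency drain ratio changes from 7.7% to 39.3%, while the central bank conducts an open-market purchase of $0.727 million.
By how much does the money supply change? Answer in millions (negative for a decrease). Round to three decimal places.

Before: m₁ = (1 + 0.077) / (0.27 + 0.008 + 0.077) ≈ 3.03380, MB₁ = 5.949, so M₁ = 3.03380 × 5.949 ≈ 18.0481 million.
After: m₂ = (1 + 0.393) / (0.27 + 0.008 + 0.393) ≈ 2.07601, MB₂ = 5.949 + 0.727 = 6.676, so M₂ = 2.07601 × 6.676 ≈ 13.8594 million.
ΔM = M₂ − M₁ = 13.8594 − 18.0481 = -4.1887 million.

-4.189 million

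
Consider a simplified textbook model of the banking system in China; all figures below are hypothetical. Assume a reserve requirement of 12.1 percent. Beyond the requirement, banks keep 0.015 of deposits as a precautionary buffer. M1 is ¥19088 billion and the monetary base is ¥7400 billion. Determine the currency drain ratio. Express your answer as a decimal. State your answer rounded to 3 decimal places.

Using m = M/MB = 19088/7400 ≈ 2.579459. From m = (1 + c)/(c + rr + e), rearranging gives 1 + c = m·(c + rr + e), so c·(1 − m) = m·(rr + e) − 1.
Hence c = [m·(rr + e) − 1]/(1 − m) = [2.579459 × (0.121 + 0.015) − 1] / (1 − 2.579459) ≈ 0.411023.

0.411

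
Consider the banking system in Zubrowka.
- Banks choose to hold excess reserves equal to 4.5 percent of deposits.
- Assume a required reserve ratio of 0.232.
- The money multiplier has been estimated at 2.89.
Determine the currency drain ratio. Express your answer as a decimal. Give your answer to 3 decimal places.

0.106

Using m = 2.89. From m = (1 + c)/(c + rr + e), rearranging gives 1 + c = m·(c + rr + e), so c·(1 − m) = m·(rr + e) − 1.
Hence c = [m·(rr + e) − 1]/(1 − m) = [2.89 × (0.232 + 0.045) − 1] / (1 − 2.89) ≈ 0.105540.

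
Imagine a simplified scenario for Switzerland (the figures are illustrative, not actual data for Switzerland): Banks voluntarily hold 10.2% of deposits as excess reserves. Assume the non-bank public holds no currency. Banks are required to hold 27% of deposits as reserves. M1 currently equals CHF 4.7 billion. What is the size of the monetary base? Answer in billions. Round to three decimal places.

CHF 1.748 billion

The money multiplier is m = 1 / (rr + e) = 1 / (0.27 + 0.102) ≈ 2.68817.
MB = M / m = 4.7 / 2.68817 ≈ 1.7484 billion.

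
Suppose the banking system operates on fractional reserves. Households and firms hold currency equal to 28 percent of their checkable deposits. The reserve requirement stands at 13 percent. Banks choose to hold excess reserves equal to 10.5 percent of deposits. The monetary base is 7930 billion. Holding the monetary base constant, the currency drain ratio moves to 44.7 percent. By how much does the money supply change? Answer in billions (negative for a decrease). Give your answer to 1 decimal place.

Initially m₁ = (1 + 0.28) / (0.13 + 0.105 + 0.28) ≈ 2.485437, so M₁ = 2.485437 × 7930 ≈ 19709.5154 billion.
After the change m₂ = (1 + 0.447) / (0.13 + 0.105 + 0.447) ≈ 2.121701, so M₂ = 2.121701 × 7930 ≈ 16825.0889 billion.
ΔM = M₂ − M₁ = 16825.0889 − 19709.5154 = -2884.4265 billion.

-2884.4 billion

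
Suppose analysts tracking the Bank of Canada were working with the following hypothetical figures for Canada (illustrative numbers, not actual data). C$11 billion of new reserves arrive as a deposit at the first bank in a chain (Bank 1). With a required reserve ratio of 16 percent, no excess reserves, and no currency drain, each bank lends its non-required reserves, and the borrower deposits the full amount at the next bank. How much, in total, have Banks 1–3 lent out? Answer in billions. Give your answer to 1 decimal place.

C$23.5 billion

Bank i lends (1 − rr)^i of the original deposit: Bank 1 lends 11·0.8400 = 9.2400, Bank 2 lends 11·0.8400² = 7.7616, and so on.
Summing a geometric series: total = 11·[0.8400·(1 − 0.8400^3) / (1 − 0.8400)] ≈ 23.5213 billion.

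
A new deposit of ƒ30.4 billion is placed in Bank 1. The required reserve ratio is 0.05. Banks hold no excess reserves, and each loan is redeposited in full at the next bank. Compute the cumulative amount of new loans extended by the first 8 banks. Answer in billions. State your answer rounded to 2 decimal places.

Bank i lends (1 − rr)^i of the original deposit: Bank 1 lends 30.4·0.9500 = 28.8800, Bank 2 lends 30.4·0.9500² = 27.4360, and so on.
Summing a geometric series: total = 30.4·[0.9500·(1 − 0.9500^8) / (1 − 0.9500)] ≈ 194.4084 billion.

ƒ194.41 billion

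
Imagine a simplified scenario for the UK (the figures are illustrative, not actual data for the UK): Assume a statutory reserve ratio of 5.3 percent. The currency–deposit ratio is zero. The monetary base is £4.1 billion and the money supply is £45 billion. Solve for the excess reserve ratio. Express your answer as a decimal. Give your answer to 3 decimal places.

0.038

Using m = M/MB = 45/4.1 ≈ 10.975610. Since m = (1 + c)/(c + rr + e), the denominator satisfies c + rr + e = (1 + c)/m = (1 + 0) / 10.975610 ≈ 0.091111.
With c = 0 and rr = 0.053, the excess reserve ratio is 0.091111 − 0 − 0.053 = 0.038111.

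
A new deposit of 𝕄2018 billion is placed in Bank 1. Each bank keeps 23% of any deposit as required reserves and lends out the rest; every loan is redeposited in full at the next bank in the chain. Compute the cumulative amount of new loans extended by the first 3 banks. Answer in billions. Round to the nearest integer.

𝕄3672 billion

Bank i lends (1 − rr)^i of the original deposit: Bank 1 lends 2018·0.7700 = 1553.8600, Bank 2 lends 2018·0.7700² = 1196.4722, and so on.
Summing a geometric series: total = 2018·[0.7700·(1 − 0.7700^3) / (1 − 0.7700)] ≈ 3671.6158 billion.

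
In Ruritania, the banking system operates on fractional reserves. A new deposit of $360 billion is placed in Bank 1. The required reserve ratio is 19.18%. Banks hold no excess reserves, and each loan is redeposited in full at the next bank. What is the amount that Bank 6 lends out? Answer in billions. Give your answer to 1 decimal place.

$100.3 billion

Each bank lends a fraction (1 − rr) = 0.8082 of the deposit it receives, so Bank 6 receives 360·0.8082^5 and lends 360·0.8082^6 ≈ 100.3265 billion.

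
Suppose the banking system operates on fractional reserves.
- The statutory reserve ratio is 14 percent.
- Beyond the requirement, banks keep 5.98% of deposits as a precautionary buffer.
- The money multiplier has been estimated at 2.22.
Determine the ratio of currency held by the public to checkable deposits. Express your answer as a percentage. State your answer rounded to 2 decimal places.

Using m = 2.22. From m = (1 + c)/(c + rr + e), rearranging gives 1 + c = m·(c + rr + e), so c·(1 − m) = m·(rr + e) − 1.
Hence c = [m·(rr + e) − 1]/(1 − m) = [2.22 × (0.14 + 0.0598) − 1] / (1 − 2.22) ≈ 0.456102.

45.61%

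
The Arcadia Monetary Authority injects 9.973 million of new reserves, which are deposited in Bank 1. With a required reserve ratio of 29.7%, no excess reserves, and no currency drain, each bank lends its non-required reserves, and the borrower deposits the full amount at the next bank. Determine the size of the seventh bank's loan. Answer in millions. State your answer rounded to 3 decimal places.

Each bank lends a fraction (1 − rr) = 0.7030 of the deposit it receives, so Bank 7 receives 9.973·0.7030^6 and lends 9.973·0.7030^7 ≈ 0.8463 million.

0.846 million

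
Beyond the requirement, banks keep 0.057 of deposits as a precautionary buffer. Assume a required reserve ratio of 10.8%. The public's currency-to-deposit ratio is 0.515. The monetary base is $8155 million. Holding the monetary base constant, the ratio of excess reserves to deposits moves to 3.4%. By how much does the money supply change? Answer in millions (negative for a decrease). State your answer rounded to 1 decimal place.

Initially m₁ = (1 + 0.515) / (0.108 + 0.057 + 0.515) ≈ 2.227941, so M₁ = 2.227941 × 8155 ≈ 18168.8589 million.
After the change m₂ = (1 + 0.515) / (0.108 + 0.034 + 0.515) ≈ 2.305936, so M₂ = 2.305936 × 8155 ≈ 18804.9081 million.
ΔM = M₂ − M₁ = 18804.9081 − 18168.8589 = 636.0492 million.

$636.0 million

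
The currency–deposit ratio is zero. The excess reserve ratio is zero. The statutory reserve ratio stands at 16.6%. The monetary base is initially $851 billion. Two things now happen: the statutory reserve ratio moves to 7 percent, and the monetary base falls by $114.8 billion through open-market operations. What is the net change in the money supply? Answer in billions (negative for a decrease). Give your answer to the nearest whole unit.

$5391 billion

Before: m₁ = 1 / (0.166) ≈ 6.0241, MB₁ = 851, so M₁ = 6.0241 × 851 = 5126.5091 billion.
After: m₂ = 1 / (0.07) ≈ 14.2857, MB₂ = 851 − 114.8 = 736.2, so M₂ = 14.2857 × 736.2 ≈ 10517.1323 billion.
ΔM = M₂ − M₁ = 10517.1323 − 5126.5091 = 5390.6232 billion.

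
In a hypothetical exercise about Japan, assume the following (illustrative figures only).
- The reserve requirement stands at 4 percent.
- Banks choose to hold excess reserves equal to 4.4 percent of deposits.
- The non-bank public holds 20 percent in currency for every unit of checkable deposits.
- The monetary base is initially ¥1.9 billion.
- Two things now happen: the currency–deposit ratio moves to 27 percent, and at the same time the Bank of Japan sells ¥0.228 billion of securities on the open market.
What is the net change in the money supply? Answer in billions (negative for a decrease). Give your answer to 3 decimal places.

Before: m₁ = (1 + 0.2) / (0.04 + 0.044 + 0.2) ≈ 4.22535, MB₁ = 1.9, so M₁ = 4.22535 × 1.9 ≈ 8.0282 billion.
After: m₂ = (1 + 0.27) / (0.04 + 0.044 + 0.27) ≈ 3.58757, MB₂ = 1.9 − 0.228 = 1.672, so M₂ = 3.58757 × 1.672 ≈ 5.9984 billion.
ΔM = M₂ − M₁ = 5.9984 − 8.0282 = -2.0298 billion.

-2.030 billion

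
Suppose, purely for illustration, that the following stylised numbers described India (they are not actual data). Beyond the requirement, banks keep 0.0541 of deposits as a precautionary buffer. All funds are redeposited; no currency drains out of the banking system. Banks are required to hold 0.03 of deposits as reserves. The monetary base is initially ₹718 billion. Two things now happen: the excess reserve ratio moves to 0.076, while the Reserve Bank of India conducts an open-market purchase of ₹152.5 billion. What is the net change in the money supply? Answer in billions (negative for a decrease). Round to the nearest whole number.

Before: m₁ = 1 / (0.03 + 0.0541) ≈ 11.8906, MB₁ = 718, so M₁ = 11.8906 × 718 = 8537.4508 billion.
After: m₂ = 1 / (0.03 + 0.076) ≈ 9.4340, MB₂ = 718 + 152.5 = 870.5, so M₂ = 9.4340 × 870.5 = 8212.297 billion.
ΔM = M₂ − M₁ = 8212.297 − 8537.4508 = -325.1538 billion.

-325 billion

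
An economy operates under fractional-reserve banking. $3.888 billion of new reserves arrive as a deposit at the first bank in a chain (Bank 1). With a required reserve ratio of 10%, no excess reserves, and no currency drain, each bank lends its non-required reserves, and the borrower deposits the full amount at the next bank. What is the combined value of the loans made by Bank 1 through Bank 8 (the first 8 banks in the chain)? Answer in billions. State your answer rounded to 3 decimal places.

Bank i lends (1 − rr)^i of the original deposit: Bank 1 lends 3.888·0.9000 = 3.4992, Bank 2 lends 3.888·0.9000² ≈ 3.1493, and so on.
Summing a geometric series: total = 3.888·[0.9000·(1 − 0.9000^8) / (1 − 0.9000)] ≈ 19.9291 billion.

$19.929 billion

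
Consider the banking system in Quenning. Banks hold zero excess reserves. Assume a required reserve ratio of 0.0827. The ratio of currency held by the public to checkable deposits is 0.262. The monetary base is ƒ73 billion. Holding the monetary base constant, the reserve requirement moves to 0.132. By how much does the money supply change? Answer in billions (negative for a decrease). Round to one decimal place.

Initially m₁ = (1 + 0.262) / (0.0827 + 0.262) ≈ 3.6612, so M₁ = 3.6612 × 73 = 267.2676 billion.
After the change m₂ = (1 + 0.262) / (0.132 + 0.262) ≈ 3.2030, so M₂ = 3.2030 × 73 = 233.819 billion.
ΔM = M₂ − M₁ = 233.819 − 267.2676 = -33.4486 billion.

-33.4 billion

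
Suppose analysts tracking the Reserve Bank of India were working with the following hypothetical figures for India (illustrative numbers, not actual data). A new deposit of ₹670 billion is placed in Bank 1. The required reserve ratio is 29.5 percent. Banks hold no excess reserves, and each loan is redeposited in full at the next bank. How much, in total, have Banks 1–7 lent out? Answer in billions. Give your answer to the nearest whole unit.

₹1463 billion

Bank i lends (1 − rr)^i of the original deposit: Bank 1 lends 670·0.7050 = 472.3500, Bank 2 lends 670·0.7050² ≈ 333.0068, and so on.
Summing a geometric series: total = 670·[0.7050·(1 − 0.7050^7) / (1 − 0.7050)] ≈ 1462.5856 billion.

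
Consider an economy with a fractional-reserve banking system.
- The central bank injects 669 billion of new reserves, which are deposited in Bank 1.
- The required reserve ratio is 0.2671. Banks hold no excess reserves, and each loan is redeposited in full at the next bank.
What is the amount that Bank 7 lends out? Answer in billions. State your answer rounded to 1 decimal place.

Each bank lends a fraction (1 − rr) = 0.7329 of the deposit it receives, so Bank 7 receives 669·0.7329^6 and lends 669·0.7329^7 ≈ 75.9870 billion.

76.0 billion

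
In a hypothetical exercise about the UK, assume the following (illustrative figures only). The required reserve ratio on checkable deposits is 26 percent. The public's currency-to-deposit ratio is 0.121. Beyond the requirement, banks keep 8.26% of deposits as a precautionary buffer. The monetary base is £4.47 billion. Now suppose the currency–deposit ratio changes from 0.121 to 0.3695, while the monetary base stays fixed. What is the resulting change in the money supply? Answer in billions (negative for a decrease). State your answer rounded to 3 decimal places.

-2.212 billion

Initially m₁ = (1 + 0.121) / (0.26 + 0.0826 + 0.121) ≈ 2.41803, so M₁ = 2.41803 × 4.47 ≈ 10.8086 billion.
After the change m₂ = (1 + 0.3695) / (0.26 + 0.0826 + 0.3695) ≈ 1.92318, so M₂ = 1.92318 × 4.47 ≈ 8.5966 billion.
ΔM = M₂ − M₁ = 8.5966 − 10.8086 = -2.212 billion.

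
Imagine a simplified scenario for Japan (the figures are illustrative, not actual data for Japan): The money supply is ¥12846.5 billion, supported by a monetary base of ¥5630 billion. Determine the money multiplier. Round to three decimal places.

2.282

The money multiplier is m = M / MB = 12846.5 / 5630 ≈ 2.28179.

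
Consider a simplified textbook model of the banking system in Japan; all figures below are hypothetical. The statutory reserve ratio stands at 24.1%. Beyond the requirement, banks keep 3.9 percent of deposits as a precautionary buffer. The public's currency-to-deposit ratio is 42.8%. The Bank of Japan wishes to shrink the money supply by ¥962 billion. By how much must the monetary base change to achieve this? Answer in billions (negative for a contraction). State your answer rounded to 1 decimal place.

The money multiplier is m = (1 + c) / (rr + e + c) = (1 + 0.428) / (0.241 + 0.039 + 0.428) ≈ 2.01695.
ΔMB = ΔM / m = (−962) / 2.01695 ≈ -476.9578 billion.

-477.0 billion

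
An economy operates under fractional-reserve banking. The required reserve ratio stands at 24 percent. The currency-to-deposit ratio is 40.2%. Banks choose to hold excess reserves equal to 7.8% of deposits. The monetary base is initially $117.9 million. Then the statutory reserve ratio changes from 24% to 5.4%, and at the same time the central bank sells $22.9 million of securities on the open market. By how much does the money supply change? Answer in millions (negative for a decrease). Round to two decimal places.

Before: m₁ = (1 + 0.402) / (0.24 + 0.078 + 0.402) ≈ 1.947222, MB₁ = 117.9, so M₁ = 1.947222 × 117.9 ≈ 229.5775 million.
After: m₂ = (1 + 0.402) / (0.054 + 0.078 + 0.402) ≈ 2.625468, MB₂ = 117.9 − 22.9 = 95, so M₂ = 2.625468 × 95 ≈ 249.4195 million.
ΔM = M₂ − M₁ = 249.4195 − 229.5775 = 19.842 million.

$19.84 million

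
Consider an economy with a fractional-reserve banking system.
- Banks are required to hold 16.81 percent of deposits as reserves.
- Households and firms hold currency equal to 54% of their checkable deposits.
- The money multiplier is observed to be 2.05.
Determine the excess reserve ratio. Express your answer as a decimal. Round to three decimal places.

0.043

Using m = 2.05. Since m = (1 + c)/(c + rr + e), the denominator satisfies c + rr + e = (1 + c)/m = (1 + 0.54) / 2.05 ≈ 0.751220.
With c = 0.54 and rr = 0.1681, the excess reserve ratio is 0.751220 − 0.54 − 0.1681 = 0.04312.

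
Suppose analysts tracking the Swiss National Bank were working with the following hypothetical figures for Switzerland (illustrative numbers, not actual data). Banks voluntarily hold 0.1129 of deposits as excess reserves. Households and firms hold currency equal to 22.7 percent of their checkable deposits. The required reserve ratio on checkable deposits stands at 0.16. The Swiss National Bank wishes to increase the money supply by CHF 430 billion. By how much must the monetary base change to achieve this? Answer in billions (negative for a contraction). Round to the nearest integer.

The money multiplier is m = (1 + c) / (rr + e + c) = (1 + 0.227) / (0.16 + 0.1129 + 0.227) ≈ 2.4545.
ΔMB = ΔM / m = (+430) / 2.4545 ≈ 175.1884 billion.

CHF 175 billion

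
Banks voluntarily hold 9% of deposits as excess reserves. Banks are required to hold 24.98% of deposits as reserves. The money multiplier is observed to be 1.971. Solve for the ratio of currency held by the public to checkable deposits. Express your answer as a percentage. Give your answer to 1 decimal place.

Using m = 1.971. From m = (1 + c)/(c + rr + e), rearranging gives 1 + c = m·(c + rr + e), so c·(1 − m) = m·(rr + e) − 1.
Hence c = [m·(rr + e) − 1]/(1 − m) = [1.971 × (0.2498 + 0.09) − 1] / (1 − 1.971) ≈ 0.340118.

34.0%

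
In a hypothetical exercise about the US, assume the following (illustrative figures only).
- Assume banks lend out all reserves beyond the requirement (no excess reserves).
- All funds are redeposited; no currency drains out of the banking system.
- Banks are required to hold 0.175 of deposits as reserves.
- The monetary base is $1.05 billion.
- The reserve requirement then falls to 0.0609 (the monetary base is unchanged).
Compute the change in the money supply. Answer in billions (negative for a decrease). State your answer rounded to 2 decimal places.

Initially m₁ = 1 / (0.175) ≈ 5.7143, so M₁ = 5.7143 × 1.05 ≈ 6 billion.
After the change m₂ = 1 / (0.0609) ≈ 16.4204, so M₂ = 16.4204 × 1.05 ≈ 17.2414 billion.
ΔM = M₂ − M₁ = 17.2414 − 6 = 11.2414 billion.

$11.24 billion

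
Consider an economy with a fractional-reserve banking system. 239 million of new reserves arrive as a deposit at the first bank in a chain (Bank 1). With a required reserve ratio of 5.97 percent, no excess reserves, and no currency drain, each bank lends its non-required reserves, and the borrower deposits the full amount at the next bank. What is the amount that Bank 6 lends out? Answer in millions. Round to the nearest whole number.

Each bank lends a fraction (1 − rr) = 0.9403 of the deposit it receives, so Bank 6 receives 239·0.9403^5 and lends 239·0.9403^6 ≈ 165.1949 million.

165 million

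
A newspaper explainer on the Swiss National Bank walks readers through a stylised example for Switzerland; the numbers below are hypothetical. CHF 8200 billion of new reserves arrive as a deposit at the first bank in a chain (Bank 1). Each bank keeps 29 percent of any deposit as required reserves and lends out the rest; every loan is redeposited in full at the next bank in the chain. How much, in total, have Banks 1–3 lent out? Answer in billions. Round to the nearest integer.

CHF 12890 billion

Bank i lends (1 − rr)^i of the original deposit: Bank 1 lends 8200·0.7100 = 5822.0000, Bank 2 lends 8200·0.7100² = 4133.6200, and so on.
Summing a geometric series: total = 8200·[0.7100·(1 − 0.7100^3) / (1 − 0.7100)] = 12890.4902 billion.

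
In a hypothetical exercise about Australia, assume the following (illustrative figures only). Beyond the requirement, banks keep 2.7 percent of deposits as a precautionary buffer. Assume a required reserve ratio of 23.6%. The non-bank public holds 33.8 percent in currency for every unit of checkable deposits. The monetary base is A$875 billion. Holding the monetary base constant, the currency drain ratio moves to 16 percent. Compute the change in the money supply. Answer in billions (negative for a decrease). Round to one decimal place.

A$451.5 billion

Initially m₁ = (1 + 0.338) / (0.236 + 0.027 + 0.338) ≈ 2.22629, so M₁ = 2.22629 × 875 ≈ 1948.0038 billion.
After the change m₂ = (1 + 0.16) / (0.236 + 0.027 + 0.16) ≈ 2.74232, so M₂ = 2.74232 × 875 = 2399.53 billion.
ΔM = M₂ − M₁ = 2399.53 − 1948.0038 = 451.5262 billion.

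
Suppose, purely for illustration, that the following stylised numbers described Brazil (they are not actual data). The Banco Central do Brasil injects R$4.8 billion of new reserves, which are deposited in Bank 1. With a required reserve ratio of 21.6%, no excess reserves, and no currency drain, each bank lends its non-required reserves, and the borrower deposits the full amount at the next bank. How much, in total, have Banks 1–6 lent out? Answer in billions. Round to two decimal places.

R$13.38 billion

Bank i lends (1 − rr)^i of the original deposit: Bank 1 lends 4.8·0.7840 = 3.7632, Bank 2 lends 4.8·0.7840² ≈ 2.9503, and so on.
Summing a geometric series: total = 4.8·[0.7840·(1 − 0.7840^6) / (1 − 0.7840)] ≈ 13.3765 billion.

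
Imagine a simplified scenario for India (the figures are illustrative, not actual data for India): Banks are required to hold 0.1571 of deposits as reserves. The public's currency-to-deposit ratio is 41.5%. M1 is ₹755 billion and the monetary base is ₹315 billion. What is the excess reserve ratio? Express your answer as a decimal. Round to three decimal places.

0.018

Using m = M/MB = 755/315 ≈ 2.396825. Since m = (1 + c)/(c + rr + e), the denominator satisfies c + rr + e = (1 + c)/m = (1 + 0.415) / 2.396825 ≈ 0.590364.
With c = 0.415 and rr = 0.1571, the excess reserve ratio is 0.590364 − 0.415 − 0.1571 = 0.018264.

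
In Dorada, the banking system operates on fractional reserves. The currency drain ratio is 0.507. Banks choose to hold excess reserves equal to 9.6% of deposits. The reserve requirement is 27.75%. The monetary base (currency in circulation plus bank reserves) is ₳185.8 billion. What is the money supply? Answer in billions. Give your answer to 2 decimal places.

The money multiplier is m = (1 + c) / (rr + e + c) = (1 + 0.507) / (0.2775 + 0.096 + 0.507) ≈ 1.711528.
So M = m × MB = 1.711528 × 185.8 ≈ 318.0019 billion.

₳318.00 billion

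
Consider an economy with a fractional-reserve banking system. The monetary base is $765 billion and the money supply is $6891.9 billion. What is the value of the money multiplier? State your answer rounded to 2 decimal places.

The money multiplier is m = M / MB = 6891.9 / 765 ≈ 9.00902.

9.01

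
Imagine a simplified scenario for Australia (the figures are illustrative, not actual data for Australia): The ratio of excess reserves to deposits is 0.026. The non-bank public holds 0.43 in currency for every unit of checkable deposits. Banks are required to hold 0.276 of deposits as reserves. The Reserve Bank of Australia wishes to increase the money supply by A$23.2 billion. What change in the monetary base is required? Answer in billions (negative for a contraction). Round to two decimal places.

The money multiplier is m = (1 + c) / (rr + e + c) = (1 + 0.43) / (0.276 + 0.026 + 0.43) ≈ 1.95355.
ΔMB = ΔM / m = (+23.2) / 1.95355 ≈ 11.8758 billion.

A$11.88 billion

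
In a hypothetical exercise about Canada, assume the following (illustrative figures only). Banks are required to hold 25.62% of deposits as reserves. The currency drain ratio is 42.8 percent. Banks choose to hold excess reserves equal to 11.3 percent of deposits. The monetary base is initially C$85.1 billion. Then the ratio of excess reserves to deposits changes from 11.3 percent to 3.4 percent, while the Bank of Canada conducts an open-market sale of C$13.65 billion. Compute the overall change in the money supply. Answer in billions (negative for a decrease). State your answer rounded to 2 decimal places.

-10.37 billion

Before: m₁ = (1 + 0.428) / (0.2562 + 0.113 + 0.428) ≈ 1.79127, MB₁ = 85.1, so M₁ = 1.79127 × 85.1 ≈ 152.4371 billion.
After: m₂ = (1 + 0.428) / (0.2562 + 0.034 + 0.428) ≈ 1.98830, MB₂ = 85.1 − 13.65 = 71.45, so M₂ = 1.98830 × 71.45 ≈ 142.064 billion.
ΔM = M₂ − M₁ = 142.064 − 152.4371 = -10.3731 billion.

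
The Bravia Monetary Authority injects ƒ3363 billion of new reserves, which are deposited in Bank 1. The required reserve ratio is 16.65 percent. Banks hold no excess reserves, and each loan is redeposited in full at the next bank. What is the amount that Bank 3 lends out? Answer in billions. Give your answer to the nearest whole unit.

Each bank lends a fraction (1 − rr) = 0.8335 of the deposit it receives, so Bank 3 receives 3363·0.8335^2 and lends 3363·0.8335^3 ≈ 1947.3485 billion.

ƒ1947 billion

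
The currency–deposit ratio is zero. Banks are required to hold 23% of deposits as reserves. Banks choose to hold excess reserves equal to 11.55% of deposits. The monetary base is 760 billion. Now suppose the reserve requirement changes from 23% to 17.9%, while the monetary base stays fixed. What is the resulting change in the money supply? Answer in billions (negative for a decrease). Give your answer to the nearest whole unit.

381 billion

Initially m₁ = 1 / (0.23 + 0.1155) ≈ 2.8944, so M₁ = 2.8944 × 760 = 2199.744 billion.
After the change m₂ = 1 / (0.179 + 0.1155) ≈ 3.3956, so M₂ = 3.3956 × 760 = 2580.656 billion.
ΔM = M₂ − M₁ = 2580.656 − 2199.744 = 380.912 billion.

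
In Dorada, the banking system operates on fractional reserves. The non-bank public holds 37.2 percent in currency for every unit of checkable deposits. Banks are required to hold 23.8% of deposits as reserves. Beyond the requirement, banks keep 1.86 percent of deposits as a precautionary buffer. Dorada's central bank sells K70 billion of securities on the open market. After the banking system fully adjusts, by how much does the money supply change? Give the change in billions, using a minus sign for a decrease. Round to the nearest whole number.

The money multiplier is m = (1 + c) / (rr + e + c) = (1 + 0.372) / (0.238 + 0.0186 + 0.372) ≈ 2.1826.
The sale removes 70 billion of base, so ΔM = m × ΔMB = 2.1826 × (−70) = -152.782 billion.

-153 billion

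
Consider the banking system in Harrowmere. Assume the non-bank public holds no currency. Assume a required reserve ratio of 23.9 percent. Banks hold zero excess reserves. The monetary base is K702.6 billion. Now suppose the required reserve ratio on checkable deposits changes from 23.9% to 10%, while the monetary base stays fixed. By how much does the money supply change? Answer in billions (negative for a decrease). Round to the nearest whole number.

Initially m₁ = 1 / (0.239) ≈ 4.1841, so M₁ = 4.1841 × 702.6 ≈ 2939.7487 billion.
After the change m₂ = 1 / (0.1) = 10, so M₂ = 10 × 702.6 = 7026 billion.
ΔM = M₂ − M₁ = 7026 − 2939.7487 = 4086.2513 billion.

K4086 billion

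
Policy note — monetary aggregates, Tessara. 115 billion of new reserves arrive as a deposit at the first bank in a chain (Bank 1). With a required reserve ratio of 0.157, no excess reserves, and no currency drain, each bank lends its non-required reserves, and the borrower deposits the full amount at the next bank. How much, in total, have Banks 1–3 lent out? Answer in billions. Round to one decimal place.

Bank i lends (1 − rr)^i of the original deposit: Bank 1 lends 115·0.8430 = 96.9450, Bank 2 lends 115·0.8430² ≈ 81.7246, and so on.
Summing a geometric series: total = 115·[0.8430·(1 − 0.8430^3) / (1 − 0.8430)] ≈ 247.5635 billion.

247.6 billion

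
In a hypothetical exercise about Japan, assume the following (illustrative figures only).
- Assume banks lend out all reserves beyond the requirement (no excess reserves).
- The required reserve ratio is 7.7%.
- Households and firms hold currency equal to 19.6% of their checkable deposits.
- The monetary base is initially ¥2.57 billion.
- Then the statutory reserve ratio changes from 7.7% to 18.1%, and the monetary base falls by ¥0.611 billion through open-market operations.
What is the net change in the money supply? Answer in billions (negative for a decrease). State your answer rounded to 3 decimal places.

-5.044 billion

Before: m₁ = (1 + 0.196) / (0.077 + 0.196) ≈ 4.38095, MB₁ = 2.57, so M₁ = 4.38095 × 2.57 ≈ 11.259 billion.
After: m₂ = (1 + 0.196) / (0.181 + 0.196) ≈ 3.17241, MB₂ = 2.57 − 0.611 = 1.959, so M₂ = 3.17241 × 1.959 ≈ 6.2148 billion.
ΔM = M₂ − M₁ = 6.2148 − 11.259 = -5.0442 billion.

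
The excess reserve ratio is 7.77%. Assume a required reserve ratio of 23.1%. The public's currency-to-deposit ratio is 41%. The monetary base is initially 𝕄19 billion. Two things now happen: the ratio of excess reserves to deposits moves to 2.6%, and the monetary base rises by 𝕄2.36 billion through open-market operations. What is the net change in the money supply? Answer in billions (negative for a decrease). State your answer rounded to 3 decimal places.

𝕄7.878 billion

Before: m₁ = (1 + 0.41) / (0.231 + 0.0777 + 0.41) ≈ 1.961876, MB₁ = 19, so M₁ = 1.961876 × 19 ≈ 37.2756 billion.
After: m₂ = (1 + 0.41) / (0.231 + 0.026 + 0.41) ≈ 2.113943, MB₂ = 19 + 2.36 = 21.36, so M₂ = 2.113943 × 21.36 ≈ 45.1538 billion.
ΔM = M₂ − M₁ = 45.1538 − 37.2756 = 7.8782 billion.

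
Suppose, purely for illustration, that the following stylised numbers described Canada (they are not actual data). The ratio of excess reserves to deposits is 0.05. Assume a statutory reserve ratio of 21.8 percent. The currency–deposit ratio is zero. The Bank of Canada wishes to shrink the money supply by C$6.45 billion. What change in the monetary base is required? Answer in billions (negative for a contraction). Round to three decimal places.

The money multiplier is m = 1 / (rr + e) = 1 / (0.218 + 0.05) ≈ 3.73134.
ΔMB = ΔM / m = (−6.45) / 3.73134 ≈ -1.7286 billion.

-1.729 billion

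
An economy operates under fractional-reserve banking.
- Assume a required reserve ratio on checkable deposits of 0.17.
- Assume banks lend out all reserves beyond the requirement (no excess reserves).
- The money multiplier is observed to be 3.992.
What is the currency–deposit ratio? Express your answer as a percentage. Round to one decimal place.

Using m = 3.992. From m = (1 + c)/(c + rr + e), rearranging gives 1 + c = m·(c + rr + e), so c·(1 − m) = m·(rr + e) − 1.
Hence c = [m·(rr + e) − 1]/(1 − m) = [3.992 × (0.17 + 0) − 1] / (1 − 3.992) ≈ 0.107406.

10.7%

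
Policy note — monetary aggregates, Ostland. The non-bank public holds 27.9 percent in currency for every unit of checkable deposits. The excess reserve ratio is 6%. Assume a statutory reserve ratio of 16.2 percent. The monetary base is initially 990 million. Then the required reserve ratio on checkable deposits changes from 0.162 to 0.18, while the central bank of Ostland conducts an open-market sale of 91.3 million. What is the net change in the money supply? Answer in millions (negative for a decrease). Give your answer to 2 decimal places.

Before: m₁ = (1 + 0.279) / (0.162 + 0.06 + 0.279) ≈ 2.552894, MB₁ = 990, so M₁ = 2.552894 × 990 ≈ 2527.3651 million.
After: m₂ = (1 + 0.279) / (0.18 + 0.06 + 0.279) ≈ 2.464355, MB₂ = 990 − 91.3 = 898.7, so M₂ = 2.464355 × 898.7 ≈ 2214.7158 million.
ΔM = M₂ − M₁ = 2214.7158 − 2527.3651 = -312.6493 million.

-312.65 million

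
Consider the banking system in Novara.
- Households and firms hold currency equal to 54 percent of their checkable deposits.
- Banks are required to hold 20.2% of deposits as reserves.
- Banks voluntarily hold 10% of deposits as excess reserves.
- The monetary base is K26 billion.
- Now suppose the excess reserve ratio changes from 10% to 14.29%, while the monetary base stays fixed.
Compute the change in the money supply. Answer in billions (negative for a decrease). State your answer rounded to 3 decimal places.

-2.305 billion

Initially m₁ = (1 + 0.54) / (0.202 + 0.1 + 0.54) ≈ 1.828979, so M₁ = 1.828979 × 26 ≈ 47.5535 billion.
After the change m₂ = (1 + 0.54) / (0.202 + 0.1429 + 0.54) ≈ 1.740310, so M₂ = 1.740310 × 26 ≈ 45.2481 billion.
ΔM = M₂ − M₁ = 45.2481 − 47.5535 = -2.3054 billion.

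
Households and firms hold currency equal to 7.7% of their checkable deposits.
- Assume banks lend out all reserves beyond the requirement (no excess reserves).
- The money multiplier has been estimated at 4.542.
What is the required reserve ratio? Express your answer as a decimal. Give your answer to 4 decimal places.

0.1601

Using m = 4.542. Since m = (1 + c)/(c + rr + e), the denominator satisfies c + rr + e = (1 + c)/m = (1 + 0.077) / 4.542 ≈ 0.237120.
With c = 0.077 and e = 0, the required reserve ratio is 0.237120 − 0.077 − 0 = 0.16012.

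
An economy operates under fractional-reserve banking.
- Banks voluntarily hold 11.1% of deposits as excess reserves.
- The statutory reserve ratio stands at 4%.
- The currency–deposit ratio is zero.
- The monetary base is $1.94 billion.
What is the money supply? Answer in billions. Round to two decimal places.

The money multiplier is m = 1 / (rr + e) = 1 / (0.04 + 0.111) ≈ 6.6225.
So M = m × MB = 6.6225 × 1.94 ≈ 12.8476 billion.

$12.85 billion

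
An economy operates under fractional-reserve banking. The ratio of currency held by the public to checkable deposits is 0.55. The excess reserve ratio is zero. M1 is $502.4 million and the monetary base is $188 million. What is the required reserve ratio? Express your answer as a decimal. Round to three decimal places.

0.030

Using m = M/MB = 502.4/188 ≈ 2.672340. Since m = (1 + c)/(c + rr + e), the denominator satisfies c + rr + e = (1 + c)/m = (1 + 0.55) / 2.672340 ≈ 0.580016.
With c = 0.55 and e = 0, the required reserve ratio is 0.580016 − 0.55 − 0 = 0.030016.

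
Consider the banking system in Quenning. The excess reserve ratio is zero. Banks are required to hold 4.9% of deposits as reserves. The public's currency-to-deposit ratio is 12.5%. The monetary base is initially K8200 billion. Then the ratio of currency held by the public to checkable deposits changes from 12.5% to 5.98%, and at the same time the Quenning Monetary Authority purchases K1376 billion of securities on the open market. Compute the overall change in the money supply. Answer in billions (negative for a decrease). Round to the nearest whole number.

Before: m₁ = (1 + 0.125) / (0.049 + 0.125) ≈ 6.46552, MB₁ = 8200, so M₁ = 6.46552 × 8200 = 53017.264 billion.
After: m₂ = (1 + 0.0598) / (0.049 + 0.0598) ≈ 9.74081, MB₂ = 8200 + 1376 = 9576, so M₂ = 9.74081 × 9576 ≈ 93277.9966 billion.
ΔM = M₂ − M₁ = 93277.9966 − 53017.264 = 40260.7326 billion.

K40261 billion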